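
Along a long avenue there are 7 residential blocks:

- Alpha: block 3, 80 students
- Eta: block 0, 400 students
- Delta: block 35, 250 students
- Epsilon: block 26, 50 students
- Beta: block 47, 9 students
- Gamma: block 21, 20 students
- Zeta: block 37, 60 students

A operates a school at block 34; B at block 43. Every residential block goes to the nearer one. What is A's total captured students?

860

The indifferent point is the midpoint (34+43)/2 = 38.5; residential blocks left of it (closer to A at 34) go to A, those right go to B.
  Eta at 0 (w=400) → A
  Alpha at 3 (w=80) → A
  Gamma at 21 (w=20) → A
  Epsilon at 26 (w=50) → A
  Delta at 35 (w=250) → A
  Zeta at 37 (w=60) → A
  Beta at 47 (w=9) → B
A captures 860; B captures 9.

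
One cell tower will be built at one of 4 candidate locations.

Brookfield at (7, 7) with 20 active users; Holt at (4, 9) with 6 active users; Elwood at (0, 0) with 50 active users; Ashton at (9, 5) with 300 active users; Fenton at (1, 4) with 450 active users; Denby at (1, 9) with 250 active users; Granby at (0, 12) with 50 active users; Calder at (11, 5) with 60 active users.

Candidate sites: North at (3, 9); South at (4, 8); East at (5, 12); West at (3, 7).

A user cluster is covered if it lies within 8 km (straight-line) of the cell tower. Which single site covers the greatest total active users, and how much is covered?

Coverage radius r = 8 km; a point is covered iff (Δx)²+(Δy)² ≤ 8² = 64.
  North (3, 9): covers {Brookfield, Holt, Ashton, Fenton, Denby, Granby} → 1076
  South (4, 8): covers {Brookfield, Holt, Ashton, Fenton, Denby, Granby, Calder} → 1136
  East (5, 12): covers {Brookfield, Holt, Denby, Granby} → 326
  West (3, 7): covers {Brookfield, Holt, Elwood, Ashton, Fenton, Denby, Granby} → 1126
Maximum coverage at South: 1136 active users.

South, covering 1136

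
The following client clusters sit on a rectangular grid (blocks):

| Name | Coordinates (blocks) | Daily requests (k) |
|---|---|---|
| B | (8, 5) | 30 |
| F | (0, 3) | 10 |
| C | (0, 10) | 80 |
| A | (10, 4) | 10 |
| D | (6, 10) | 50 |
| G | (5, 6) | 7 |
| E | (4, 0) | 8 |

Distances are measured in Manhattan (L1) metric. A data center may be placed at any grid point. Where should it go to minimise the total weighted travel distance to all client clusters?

Manhattan distance separates: Σwᵢ(|x−xᵢ|+|y−yᵢ|) = Σwᵢ|x−xᵢ| + Σwᵢ|y−yᵢ|, so x and y are optimised independently as 1-D weighted medians.
Total weight W = 195; half = 97.5.
x-coordinate, sorted with cumulative weight:
  x=0 (F, w=10) cum 10
  x=0 (C, w=80) cum 90
  x=4 (E, w=8) cum 98  ← median
  x=5 (G, w=7) cum 105
  x=6 (D, w=50) cum 155
  x=8 (B, w=30) cum 185
  x=10 (A, w=10) cum 195
⇒ x* = 4
y-coordinate, sorted with cumulative weight:
  y=0 (E, w=8) cum 8
  y=3 (F, w=10) cum 18
  y=4 (A, w=10) cum 28
  y=5 (B, w=30) cum 58
  y=6 (G, w=7) cum 65
  y=10 (C, w=80) cum 145  ← median
  y=10 (D, w=50) cum 195
⇒ y* = 10

(4, 10)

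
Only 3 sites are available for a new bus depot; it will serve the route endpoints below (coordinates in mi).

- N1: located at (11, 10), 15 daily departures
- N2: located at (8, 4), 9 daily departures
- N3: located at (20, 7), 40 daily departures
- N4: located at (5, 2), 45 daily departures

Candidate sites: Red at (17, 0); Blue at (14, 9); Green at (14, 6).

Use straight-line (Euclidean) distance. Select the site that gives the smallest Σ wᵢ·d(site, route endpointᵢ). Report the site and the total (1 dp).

Green, total 818.4 mi

Total weighted distance at each candidate:
  Red (17, 0): total = 1115.6
  Blue (14, 9): total = 883.8
  Green (14, 6): total = 818.4
Minimum is at Green with total 818.4 mi.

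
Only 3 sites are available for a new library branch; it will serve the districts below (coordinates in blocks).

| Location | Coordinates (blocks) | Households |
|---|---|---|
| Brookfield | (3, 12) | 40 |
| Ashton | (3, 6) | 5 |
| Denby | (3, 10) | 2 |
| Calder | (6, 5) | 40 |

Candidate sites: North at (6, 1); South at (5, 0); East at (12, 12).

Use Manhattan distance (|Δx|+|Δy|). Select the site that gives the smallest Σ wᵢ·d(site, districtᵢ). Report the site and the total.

North, total 784 blocks

Total weighted distance at each candidate:
  North (6, 1): total = 784
  South (5, 0): total = 864
  East (12, 12): total = 977
Minimum is at North with total 784 blocks.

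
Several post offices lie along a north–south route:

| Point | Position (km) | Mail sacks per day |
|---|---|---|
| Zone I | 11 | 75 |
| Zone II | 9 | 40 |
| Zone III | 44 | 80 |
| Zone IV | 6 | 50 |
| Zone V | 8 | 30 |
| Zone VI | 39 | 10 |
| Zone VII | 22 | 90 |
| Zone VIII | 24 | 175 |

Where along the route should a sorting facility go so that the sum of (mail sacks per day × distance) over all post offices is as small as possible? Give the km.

x = 22

For a sum of weighted absolute distances on a line, the optimum is the weighted median (not the mean). Total weight W = 550; half-weight = 275.
Sort by position and accumulate weight:
  km 6 (Zone IV, w=50) → cum 50
  km 8 (Zone V, w=30) → cum 80
  km 9 (Zone II, w=40) → cum 120
  km 11 (Zone I, w=75) → cum 195
  km 22 (Zone VII, w=90) → cum 285  ≥ 275 → median here
  km 24 (Zone VIII, w=175) → cum 460
  km 39 (Zone VI, w=10) → cum 470
  km 44 (Zone III, w=80) → cum 550
Optimal location: km 22.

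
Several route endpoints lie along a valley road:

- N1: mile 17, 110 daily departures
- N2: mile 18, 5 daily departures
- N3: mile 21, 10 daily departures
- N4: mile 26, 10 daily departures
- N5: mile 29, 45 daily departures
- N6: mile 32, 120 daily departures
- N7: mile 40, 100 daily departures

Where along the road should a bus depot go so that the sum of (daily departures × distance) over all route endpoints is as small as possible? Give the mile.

x = 32

For a sum of weighted absolute distances on a line, the optimum is the weighted median (not the mean). Total weight W = 400; half-weight = 200.
Sort by position and accumulate weight:
  mile 17 (N1, w=110) → cum 110
  mile 18 (N2, w=5) → cum 115
  mile 21 (N3, w=10) → cum 125
  mile 26 (N4, w=10) → cum 135
  mile 29 (N5, w=45) → cum 180
  mile 32 (N6, w=120) → cum 300  ≥ 200 → median here
  mile 40 (N7, w=100) → cum 400
Optimal location: mile 32.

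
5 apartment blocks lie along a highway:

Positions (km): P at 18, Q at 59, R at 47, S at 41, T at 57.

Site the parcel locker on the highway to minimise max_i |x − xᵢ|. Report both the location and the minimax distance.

The 1-center on a line is the midpoint of the two extreme points: leftmost at 18, rightmost at 59.
Optimal location = (18 + 59)/2 = 38.5; maximum distance = (59 − 18)/2 = 20.5.

location 38.5, max distance 20.5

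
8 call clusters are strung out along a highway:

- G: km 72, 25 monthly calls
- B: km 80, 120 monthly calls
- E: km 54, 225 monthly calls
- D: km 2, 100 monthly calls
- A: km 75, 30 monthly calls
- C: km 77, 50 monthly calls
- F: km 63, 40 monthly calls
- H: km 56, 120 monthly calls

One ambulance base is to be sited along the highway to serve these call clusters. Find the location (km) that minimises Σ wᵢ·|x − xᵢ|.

For a sum of weighted absolute distances on a line, the optimum is the weighted median (not the mean). Total weight W = 710; half-weight = 355.
Sort by position and accumulate weight:
  km 2 (D, w=100) → cum 100
  km 54 (E, w=225) → cum 325
  km 56 (H, w=120) → cum 445  ≥ 355 → median here
  km 63 (F, w=40) → cum 485
  km 72 (G, w=25) → cum 510
  km 75 (A, w=30) → cum 540
  km 77 (C, w=50) → cum 590
  km 80 (B, w=120) → cum 710
Optimal location: km 56.

x = 56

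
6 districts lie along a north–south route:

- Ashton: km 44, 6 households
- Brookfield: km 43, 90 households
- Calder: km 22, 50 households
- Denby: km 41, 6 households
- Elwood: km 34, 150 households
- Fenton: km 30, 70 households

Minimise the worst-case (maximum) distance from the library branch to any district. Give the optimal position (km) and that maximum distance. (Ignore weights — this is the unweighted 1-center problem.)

The 1-center on a line is the midpoint of the two extreme points: leftmost at 22, rightmost at 44.
Optimal location = (22 + 44)/2 = 33; maximum distance = (44 − 22)/2 = 11.

location 33, max distance 11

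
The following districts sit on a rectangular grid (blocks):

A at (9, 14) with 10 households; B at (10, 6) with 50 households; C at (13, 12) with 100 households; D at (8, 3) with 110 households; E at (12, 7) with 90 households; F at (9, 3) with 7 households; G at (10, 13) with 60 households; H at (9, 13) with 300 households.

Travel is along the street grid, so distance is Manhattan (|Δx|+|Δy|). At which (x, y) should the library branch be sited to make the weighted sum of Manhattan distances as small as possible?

(9, 13)

Manhattan distance separates: Σwᵢ(|x−xᵢ|+|y−yᵢ|) = Σwᵢ|x−xᵢ| + Σwᵢ|y−yᵢ|, so x and y are optimised independently as 1-D weighted medians.
Total weight W = 727; half = 363.5.
x-coordinate, sorted with cumulative weight:
  x=8 (D, w=110) cum 110
  x=9 (A, w=10) cum 120
  x=9 (F, w=7) cum 127
  x=9 (H, w=300) cum 427  ← median
  x=10 (B, w=50) cum 477
  x=10 (G, w=60) cum 537
  x=12 (E, w=90) cum 627
  x=13 (C, w=100) cum 727
⇒ x* = 9
y-coordinate, sorted with cumulative weight:
  y=3 (D, w=110) cum 110
  y=3 (F, w=7) cum 117
  y=6 (B, w=50) cum 167
  y=7 (E, w=90) cum 257
  y=12 (C, w=100) cum 357
  y=13 (G, w=60) cum 417  ← median
  y=13 (H, w=300) cum 717
  y=14 (A, w=10) cum 727
⇒ y* = 13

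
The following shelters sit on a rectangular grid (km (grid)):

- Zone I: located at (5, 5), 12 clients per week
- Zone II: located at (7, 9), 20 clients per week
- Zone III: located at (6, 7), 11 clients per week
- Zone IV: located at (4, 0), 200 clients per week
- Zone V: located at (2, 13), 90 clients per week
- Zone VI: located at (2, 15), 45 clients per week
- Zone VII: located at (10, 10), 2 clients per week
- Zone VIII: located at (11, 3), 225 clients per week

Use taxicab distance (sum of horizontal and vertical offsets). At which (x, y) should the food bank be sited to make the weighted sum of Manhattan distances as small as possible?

(4, 3)

Manhattan distance separates: Σwᵢ(|x−xᵢ|+|y−yᵢ|) = Σwᵢ|x−xᵢ| + Σwᵢ|y−yᵢ|, so x and y are optimised independently as 1-D weighted medians.
Total weight W = 605; half = 302.5.
x-coordinate, sorted with cumulative weight:
  x=2 (Zone V, w=90) cum 90
  x=2 (Zone VI, w=45) cum 135
  x=4 (Zone IV, w=200) cum 335  ← median
  x=5 (Zone I, w=12) cum 347
  x=6 (Zone III, w=11) cum 358
  x=7 (Zone II, w=20) cum 378
  x=10 (Zone VII, w=2) cum 380
  x=11 (Zone VIII, w=225) cum 605
⇒ x* = 4
y-coordinate, sorted with cumulative weight:
  y=0 (Zone IV, w=200) cum 200
  y=3 (Zone VIII, w=225) cum 425  ← median
  y=5 (Zone I, w=12) cum 437
  y=7 (Zone III, w=11) cum 448
  y=9 (Zone II, w=20) cum 468
  y=10 (Zone VII, w=2) cum 470
  y=13 (Zone V, w=90) cum 560
  y=15 (Zone VI, w=45) cum 605
⇒ y* = 3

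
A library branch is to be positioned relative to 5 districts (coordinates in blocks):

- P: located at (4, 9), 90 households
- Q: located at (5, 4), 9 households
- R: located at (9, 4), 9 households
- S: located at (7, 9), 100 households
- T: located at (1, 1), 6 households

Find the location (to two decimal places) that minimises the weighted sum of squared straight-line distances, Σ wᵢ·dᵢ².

The minimiser of Σwᵢ‖p−pᵢ‖² is the weighted centroid p* = (Σwᵢpᵢ)/(Σwᵢ).
Σwᵢ = 214.
Σwᵢxᵢ = 90·4 + 9·5 + 9·9 + 100·7 + 6·1 = 1192.
Σwᵢyᵢ = 90·9 + 9·4 + 9·4 + 100·9 + 6·1 = 1788.
x* = 1192/214 = 5.57, y* = 1788/214 = 8.36.

(5.57, 8.36)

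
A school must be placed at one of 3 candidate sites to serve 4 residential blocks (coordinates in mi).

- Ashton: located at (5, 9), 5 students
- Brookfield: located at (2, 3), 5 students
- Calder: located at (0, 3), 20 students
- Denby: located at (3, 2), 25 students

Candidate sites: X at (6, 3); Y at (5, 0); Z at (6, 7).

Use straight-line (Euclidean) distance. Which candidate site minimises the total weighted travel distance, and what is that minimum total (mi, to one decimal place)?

Total weighted distance at each candidate:
  X (6, 3): total = 249.5
  Y (5, 0): total = 253.5
  Z (6, 7): total = 329.5
Minimum is at X with total 249.5 mi.

X, total 249.5 mi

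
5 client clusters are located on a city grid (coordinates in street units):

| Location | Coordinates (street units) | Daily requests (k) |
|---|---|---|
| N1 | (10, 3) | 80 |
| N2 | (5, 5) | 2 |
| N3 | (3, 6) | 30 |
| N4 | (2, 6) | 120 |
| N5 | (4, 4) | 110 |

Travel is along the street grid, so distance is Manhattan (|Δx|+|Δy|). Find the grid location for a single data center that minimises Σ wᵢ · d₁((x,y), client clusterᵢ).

(4, 4)

Manhattan distance separates: Σwᵢ(|x−xᵢ|+|y−yᵢ|) = Σwᵢ|x−xᵢ| + Σwᵢ|y−yᵢ|, so x and y are optimised independently as 1-D weighted medians.
Total weight W = 342; half = 171.
x-coordinate, sorted with cumulative weight:
  x=2 (N4, w=120) cum 120
  x=3 (N3, w=30) cum 150
  x=4 (N5, w=110) cum 260  ← median
  x=5 (N2, w=2) cum 262
  x=10 (N1, w=80) cum 342
⇒ x* = 4
y-coordinate, sorted with cumulative weight:
  y=3 (N1, w=80) cum 80
  y=4 (N5, w=110) cum 190  ← median
  y=5 (N2, w=2) cum 192
  y=6 (N3, w=30) cum 222
  y=6 (N4, w=120) cum 342
⇒ y* = 4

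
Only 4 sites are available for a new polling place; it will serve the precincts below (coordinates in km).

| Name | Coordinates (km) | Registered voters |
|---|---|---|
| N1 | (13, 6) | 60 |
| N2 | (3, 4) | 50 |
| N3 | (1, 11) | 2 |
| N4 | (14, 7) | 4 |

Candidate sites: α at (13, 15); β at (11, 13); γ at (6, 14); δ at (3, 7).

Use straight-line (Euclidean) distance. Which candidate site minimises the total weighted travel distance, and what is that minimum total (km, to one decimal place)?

δ, total 805.9 km

Total weighted distance at each candidate:
  α (13, 15): total = 1340.9
  β (11, 13): total = 1086.1
  γ (6, 14): total = 1214.0
  δ (3, 7): total = 805.9
Minimum is at δ with total 805.9 km.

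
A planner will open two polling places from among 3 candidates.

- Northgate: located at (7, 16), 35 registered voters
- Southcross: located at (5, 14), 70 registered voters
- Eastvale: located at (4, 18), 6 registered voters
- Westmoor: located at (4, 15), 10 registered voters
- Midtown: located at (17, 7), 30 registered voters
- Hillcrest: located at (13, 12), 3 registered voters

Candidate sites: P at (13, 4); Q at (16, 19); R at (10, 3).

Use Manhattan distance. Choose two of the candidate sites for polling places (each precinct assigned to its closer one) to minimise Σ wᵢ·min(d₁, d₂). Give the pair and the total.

{P, Q}, total 2012

Evaluate every pair (each demand assigned to the nearer of the two):
  {P, Q}: total = 2012
  {Q, R}: total = 2138
  {P, R}: total = 2220
Best pair: {P, Q} with total 2012.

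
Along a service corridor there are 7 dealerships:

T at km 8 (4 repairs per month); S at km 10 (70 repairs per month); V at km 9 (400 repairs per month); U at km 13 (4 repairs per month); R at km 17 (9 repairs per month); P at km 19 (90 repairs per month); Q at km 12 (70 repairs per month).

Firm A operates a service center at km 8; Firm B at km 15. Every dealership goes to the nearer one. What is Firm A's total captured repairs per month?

474

The indifferent point is the midpoint (8+15)/2 = 11.5; dealerships left of it (closer to Firm A at 8) go to Firm A, those right go to Firm B.
  T at 8 (w=4) → Firm A
  V at 9 (w=400) → Firm A
  S at 10 (w=70) → Firm A
  Q at 12 (w=70) → Firm B
  U at 13 (w=4) → Firm B
  R at 17 (w=9) → Firm B
  P at 19 (w=90) → Firm B
Firm A captures 474; Firm B captures 173.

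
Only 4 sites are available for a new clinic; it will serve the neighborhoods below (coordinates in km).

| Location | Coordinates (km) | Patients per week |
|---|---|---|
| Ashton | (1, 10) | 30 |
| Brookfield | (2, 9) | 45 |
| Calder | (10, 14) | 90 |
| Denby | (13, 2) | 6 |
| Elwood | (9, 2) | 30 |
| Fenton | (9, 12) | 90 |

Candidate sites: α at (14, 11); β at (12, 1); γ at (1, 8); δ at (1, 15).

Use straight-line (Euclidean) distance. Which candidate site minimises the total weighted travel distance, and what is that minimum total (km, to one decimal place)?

α, total 2210.7 km

Total weighted distance at each candidate:
  α (14, 11): total = 2210.7
  β (12, 1): total = 3315.9
  γ (1, 8): total = 2282.6
  δ (1, 15): total = 2571.8
Minimum is at α with total 2210.7 km.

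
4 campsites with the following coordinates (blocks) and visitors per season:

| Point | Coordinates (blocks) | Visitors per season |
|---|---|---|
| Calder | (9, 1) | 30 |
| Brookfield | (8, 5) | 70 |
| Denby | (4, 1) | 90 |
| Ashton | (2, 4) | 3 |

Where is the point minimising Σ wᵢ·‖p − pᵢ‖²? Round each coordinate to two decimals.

The minimiser of Σwᵢ‖p−pᵢ‖² is the weighted centroid p* = (Σwᵢpᵢ)/(Σwᵢ).
Σwᵢ = 193.
Σwᵢxᵢ = 30·9 + 70·8 + 90·4 + 3·2 = 1196.
Σwᵢyᵢ = 30·1 + 70·5 + 90·1 + 3·4 = 482.
x* = 1196/193 = 6.20, y* = 482/193 = 2.50.

(6.20, 2.50)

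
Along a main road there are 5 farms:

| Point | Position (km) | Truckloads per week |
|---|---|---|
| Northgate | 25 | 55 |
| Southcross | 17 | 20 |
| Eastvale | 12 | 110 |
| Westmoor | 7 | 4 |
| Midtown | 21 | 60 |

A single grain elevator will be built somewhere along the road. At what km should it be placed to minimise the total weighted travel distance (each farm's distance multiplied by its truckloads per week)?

For a sum of weighted absolute distances on a line, the optimum is the weighted median (not the mean). Total weight W = 249; half-weight = 124.5.
Sort by position and accumulate weight:
  km 7 (Westmoor, w=4) → cum 4
  km 12 (Eastvale, w=110) → cum 114
  km 17 (Southcross, w=20) → cum 134  ≥ 124.5 → median here
  km 21 (Midtown, w=60) → cum 194
  km 25 (Northgate, w=55) → cum 249
Optimal location: km 17.

x = 17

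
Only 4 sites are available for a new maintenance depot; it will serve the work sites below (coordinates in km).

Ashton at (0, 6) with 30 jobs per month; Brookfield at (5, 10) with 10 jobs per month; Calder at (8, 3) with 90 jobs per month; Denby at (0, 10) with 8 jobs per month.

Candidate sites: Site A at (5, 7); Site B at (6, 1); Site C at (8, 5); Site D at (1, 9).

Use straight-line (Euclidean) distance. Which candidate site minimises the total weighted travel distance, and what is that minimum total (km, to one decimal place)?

Site C, total 555.6 km

Total weighted distance at each candidate:
  Site A (5, 7): total = 679.6
  Site B (6, 1): total = 666.0
  Site C (8, 5): total = 555.6
  Site D (1, 9): total = 977.2
Minimum is at Site C with total 555.6 km.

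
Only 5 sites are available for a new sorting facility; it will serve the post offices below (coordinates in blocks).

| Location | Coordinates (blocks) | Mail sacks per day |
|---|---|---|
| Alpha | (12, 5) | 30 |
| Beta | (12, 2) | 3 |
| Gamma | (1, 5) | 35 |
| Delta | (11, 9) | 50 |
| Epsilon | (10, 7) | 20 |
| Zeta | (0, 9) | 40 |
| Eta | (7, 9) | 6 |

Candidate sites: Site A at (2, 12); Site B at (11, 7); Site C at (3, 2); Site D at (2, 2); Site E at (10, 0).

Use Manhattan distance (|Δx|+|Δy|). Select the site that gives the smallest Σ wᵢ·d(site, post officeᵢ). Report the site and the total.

Site B, total 1204 blocks

Total weighted distance at each candidate:
  Site A (2, 12): total = 1958
  Site B (11, 7): total = 1204
  Site C (3, 2): total = 2018
  Site D (2, 2): total = 2052
  Site E (10, 0): total = 2184
Minimum is at Site B with total 1204 blocks.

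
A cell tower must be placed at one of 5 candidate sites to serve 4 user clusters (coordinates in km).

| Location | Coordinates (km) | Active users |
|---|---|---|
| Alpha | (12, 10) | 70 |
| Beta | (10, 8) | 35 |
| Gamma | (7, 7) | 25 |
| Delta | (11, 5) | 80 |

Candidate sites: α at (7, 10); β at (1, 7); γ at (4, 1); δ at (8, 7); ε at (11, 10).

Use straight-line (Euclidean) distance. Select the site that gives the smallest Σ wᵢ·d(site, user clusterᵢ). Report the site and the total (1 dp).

Total weighted distance at each candidate:
  α (7, 10): total = 1063.4
  β (1, 7): total = 2080.9
  γ (4, 1): total = 1978.3
  δ (8, 7): total = 741.7
  ε (11, 10): total = 673.3
Minimum is at ε with total 673.3 km.

ε, total 673.3 km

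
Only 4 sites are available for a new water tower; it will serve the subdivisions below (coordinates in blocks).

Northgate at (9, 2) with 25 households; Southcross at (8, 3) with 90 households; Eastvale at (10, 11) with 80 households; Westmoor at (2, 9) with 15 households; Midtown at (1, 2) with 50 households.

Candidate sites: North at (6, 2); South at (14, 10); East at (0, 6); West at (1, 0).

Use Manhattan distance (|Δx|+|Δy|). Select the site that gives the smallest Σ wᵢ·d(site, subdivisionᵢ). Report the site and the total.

North, total 1800 blocks

Total weighted distance at each candidate:
  North (6, 2): total = 1800
  South (14, 10): total = 3140
  East (0, 6): total = 2840
  West (1, 0): total = 3000
Minimum is at North with total 1800 blocks.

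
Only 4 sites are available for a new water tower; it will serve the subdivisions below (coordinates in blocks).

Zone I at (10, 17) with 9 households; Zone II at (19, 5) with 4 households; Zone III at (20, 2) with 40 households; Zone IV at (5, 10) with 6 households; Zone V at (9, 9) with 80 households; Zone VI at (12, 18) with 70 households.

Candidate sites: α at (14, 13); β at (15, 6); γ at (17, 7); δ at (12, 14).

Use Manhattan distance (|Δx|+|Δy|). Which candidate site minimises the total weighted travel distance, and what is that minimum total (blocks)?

δ, total 1895 blocks

Total weighted distance at each candidate:
  α (14, 13): total = 2086
  β (15, 6): total = 2378
  γ (17, 7): total = 2499
  δ (12, 14): total = 1895
Minimum is at δ with total 1895 blocks.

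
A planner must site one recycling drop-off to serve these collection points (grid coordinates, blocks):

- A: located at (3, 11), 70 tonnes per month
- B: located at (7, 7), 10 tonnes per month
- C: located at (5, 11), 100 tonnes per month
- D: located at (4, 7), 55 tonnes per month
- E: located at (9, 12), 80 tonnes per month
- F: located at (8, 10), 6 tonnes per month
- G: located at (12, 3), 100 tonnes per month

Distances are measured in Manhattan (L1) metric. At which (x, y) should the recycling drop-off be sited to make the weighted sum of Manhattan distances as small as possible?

(5, 11)

Manhattan distance separates: Σwᵢ(|x−xᵢ|+|y−yᵢ|) = Σwᵢ|x−xᵢ| + Σwᵢ|y−yᵢ|, so x and y are optimised independently as 1-D weighted medians.
Total weight W = 421; half = 210.5.
x-coordinate, sorted with cumulative weight:
  x=3 (A, w=70) cum 70
  x=4 (D, w=55) cum 125
  x=5 (C, w=100) cum 225  ← median
  x=7 (B, w=10) cum 235
  x=8 (F, w=6) cum 241
  x=9 (E, w=80) cum 321
  x=12 (G, w=100) cum 421
⇒ x* = 5
y-coordinate, sorted with cumulative weight:
  y=3 (G, w=100) cum 100
  y=7 (B, w=10) cum 110
  y=7 (D, w=55) cum 165
  y=10 (F, w=6) cum 171
  y=11 (A, w=70) cum 241  ← median
  y=11 (C, w=100) cum 341
  y=12 (E, w=80) cum 421
⇒ y* = 11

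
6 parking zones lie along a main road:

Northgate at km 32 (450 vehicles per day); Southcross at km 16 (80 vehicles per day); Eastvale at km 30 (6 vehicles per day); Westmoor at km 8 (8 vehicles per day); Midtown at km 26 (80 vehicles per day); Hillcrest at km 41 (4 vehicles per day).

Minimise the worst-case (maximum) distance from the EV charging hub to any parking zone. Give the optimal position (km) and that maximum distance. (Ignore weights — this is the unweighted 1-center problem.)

The 1-center on a line is the midpoint of the two extreme points: leftmost at 8, rightmost at 41.
Optimal location = (8 + 41)/2 = 24.5; maximum distance = (41 − 8)/2 = 16.5.

location 24.5, max distance 16.5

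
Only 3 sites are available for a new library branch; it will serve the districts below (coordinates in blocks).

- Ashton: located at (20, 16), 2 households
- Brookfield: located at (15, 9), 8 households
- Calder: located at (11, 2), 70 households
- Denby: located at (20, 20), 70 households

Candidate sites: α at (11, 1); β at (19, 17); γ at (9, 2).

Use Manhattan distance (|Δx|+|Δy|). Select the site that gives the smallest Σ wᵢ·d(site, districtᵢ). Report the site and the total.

β, total 1990 blocks

Total weighted distance at each candidate:
  α (11, 1): total = 2174
  β (19, 17): total = 1990
  γ (9, 2): total = 2324
Minimum is at β with total 1990 blocks.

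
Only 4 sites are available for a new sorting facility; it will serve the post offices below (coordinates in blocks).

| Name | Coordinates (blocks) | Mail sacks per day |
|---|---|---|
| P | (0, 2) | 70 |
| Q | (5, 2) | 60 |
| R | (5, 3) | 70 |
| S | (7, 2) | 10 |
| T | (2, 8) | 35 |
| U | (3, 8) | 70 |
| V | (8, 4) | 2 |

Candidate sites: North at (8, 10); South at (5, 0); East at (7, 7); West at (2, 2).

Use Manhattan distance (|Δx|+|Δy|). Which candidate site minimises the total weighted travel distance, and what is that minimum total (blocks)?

Total weighted distance at each candidate:
  North (8, 10): total = 3352
  South (5, 0): total = 1959
  East (7, 7): total = 2298
  West (2, 2): total = 1366
Minimum is at West with total 1366 blocks.

West, total 1366 blocks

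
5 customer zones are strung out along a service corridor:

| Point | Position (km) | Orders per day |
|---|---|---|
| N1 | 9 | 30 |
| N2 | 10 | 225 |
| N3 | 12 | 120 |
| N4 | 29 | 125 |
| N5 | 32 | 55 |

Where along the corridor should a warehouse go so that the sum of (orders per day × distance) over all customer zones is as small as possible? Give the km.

x = 12

For a sum of weighted absolute distances on a line, the optimum is the weighted median (not the mean). Total weight W = 555; half-weight = 277.5.
Sort by position and accumulate weight:
  km 9 (N1, w=30) → cum 30
  km 10 (N2, w=225) → cum 255
  km 12 (N3, w=120) → cum 375  ≥ 277.5 → median here
  km 29 (N4, w=125) → cum 500
  km 32 (N5, w=55) → cum 555
Optimal location: km 12.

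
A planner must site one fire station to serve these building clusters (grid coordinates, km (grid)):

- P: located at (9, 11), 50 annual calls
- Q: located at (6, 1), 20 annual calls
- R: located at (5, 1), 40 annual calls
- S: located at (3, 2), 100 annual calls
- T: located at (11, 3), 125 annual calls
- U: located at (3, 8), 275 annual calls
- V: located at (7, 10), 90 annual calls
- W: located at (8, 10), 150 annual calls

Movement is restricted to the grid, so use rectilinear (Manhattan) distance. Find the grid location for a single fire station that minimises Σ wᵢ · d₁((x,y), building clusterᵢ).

(6, 8)

Manhattan distance separates: Σwᵢ(|x−xᵢ|+|y−yᵢ|) = Σwᵢ|x−xᵢ| + Σwᵢ|y−yᵢ|, so x and y are optimised independently as 1-D weighted medians.
Total weight W = 850; half = 425.
x-coordinate, sorted with cumulative weight:
  x=3 (S, w=100) cum 100
  x=3 (U, w=275) cum 375
  x=5 (R, w=40) cum 415
  x=6 (Q, w=20) cum 435  ← median
  x=7 (V, w=90) cum 525
  x=8 (W, w=150) cum 675
  x=9 (P, w=50) cum 725
  x=11 (T, w=125) cum 850
⇒ x* = 6
y-coordinate, sorted with cumulative weight:
  y=1 (Q, w=20) cum 20
  y=1 (R, w=40) cum 60
  y=2 (S, w=100) cum 160
  y=3 (T, w=125) cum 285
  y=8 (U, w=275) cum 560  ← median
  y=10 (V, w=90) cum 650
  y=10 (W, w=150) cum 800
  y=11 (P, w=50) cum 850
⇒ y* = 8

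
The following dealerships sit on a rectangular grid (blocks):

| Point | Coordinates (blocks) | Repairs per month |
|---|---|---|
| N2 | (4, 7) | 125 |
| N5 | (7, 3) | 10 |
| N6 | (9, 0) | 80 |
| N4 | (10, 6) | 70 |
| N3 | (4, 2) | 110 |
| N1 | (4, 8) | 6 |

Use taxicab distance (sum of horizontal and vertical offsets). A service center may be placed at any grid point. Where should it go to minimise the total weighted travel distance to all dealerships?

Manhattan distance separates: Σwᵢ(|x−xᵢ|+|y−yᵢ|) = Σwᵢ|x−xᵢ| + Σwᵢ|y−yᵢ|, so x and y are optimised independently as 1-D weighted medians.
Total weight W = 401; half = 200.5.
x-coordinate, sorted with cumulative weight:
  x=4 (N2, w=125) cum 125
  x=4 (N3, w=110) cum 235  ← median
  x=4 (N1, w=6) cum 241
  x=7 (N5, w=10) cum 251
  x=9 (N6, w=80) cum 331
  x=10 (N4, w=70) cum 401
⇒ x* = 4
y-coordinate, sorted with cumulative weight:
  y=0 (N6, w=80) cum 80
  y=2 (N3, w=110) cum 190
  y=3 (N5, w=10) cum 200
  y=6 (N4, w=70) cum 270  ← median
  y=7 (N2, w=125) cum 395
  y=8 (N1, w=6) cum 401
⇒ y* = 6

(4, 6)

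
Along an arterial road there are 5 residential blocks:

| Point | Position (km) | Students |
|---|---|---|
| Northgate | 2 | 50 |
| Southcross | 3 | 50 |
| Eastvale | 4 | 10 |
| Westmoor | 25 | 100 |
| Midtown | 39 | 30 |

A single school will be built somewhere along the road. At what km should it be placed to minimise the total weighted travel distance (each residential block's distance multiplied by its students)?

x = 25

For a sum of weighted absolute distances on a line, the optimum is the weighted median (not the mean). Total weight W = 240; half-weight = 120.
Sort by position and accumulate weight:
  km 2 (Northgate, w=50) → cum 50
  km 3 (Southcross, w=50) → cum 100
  km 4 (Eastvale, w=10) → cum 110
  km 25 (Westmoor, w=100) → cum 210  ≥ 120 → median here
  km 39 (Midtown, w=30) → cum 240
Optimal location: km 25.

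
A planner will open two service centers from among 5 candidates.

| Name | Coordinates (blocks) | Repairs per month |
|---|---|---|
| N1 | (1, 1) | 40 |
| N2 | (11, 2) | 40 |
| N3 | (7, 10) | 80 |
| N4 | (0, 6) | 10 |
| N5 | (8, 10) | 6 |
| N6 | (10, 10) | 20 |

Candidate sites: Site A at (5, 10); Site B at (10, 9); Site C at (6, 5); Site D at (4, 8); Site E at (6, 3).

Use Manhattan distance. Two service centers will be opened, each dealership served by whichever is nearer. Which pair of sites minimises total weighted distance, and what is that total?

{Site A, Site E}, total 888

Evaluate every pair (each demand assigned to the nearer of the two):
  {Site A, Site E}: total = 888
  {Site B, Site E}: total = 968
  {Site A, Site C}: total = 1028
  {Site B, Site C}: total = 1108
  {Site A, Site B}: total = 1128
  {Site B, Site D}: total = 1138
  {Site D, Site E}: total = 1176
  {Site A, Site D}: total = 1258
  {Site C, Site E}: total = 1292
  {Site C, Site D}: total = 1336
Best pair: {Site A, Site E} with total 888.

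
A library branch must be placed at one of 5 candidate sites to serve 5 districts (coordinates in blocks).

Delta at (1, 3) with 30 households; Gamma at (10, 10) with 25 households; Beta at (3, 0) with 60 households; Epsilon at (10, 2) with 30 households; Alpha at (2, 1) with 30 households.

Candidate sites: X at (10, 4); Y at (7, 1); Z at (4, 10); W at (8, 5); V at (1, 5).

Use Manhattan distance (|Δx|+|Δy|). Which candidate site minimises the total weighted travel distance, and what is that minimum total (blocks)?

Total weighted distance at each candidate:
  X (10, 4): total = 1500
  Y (7, 1): total = 1110
  Z (4, 10): total = 1860
  W (8, 5): total = 1495
  V (1, 5): total = 1340
Minimum is at Y with total 1110 blocks.

Y, total 1110 blocks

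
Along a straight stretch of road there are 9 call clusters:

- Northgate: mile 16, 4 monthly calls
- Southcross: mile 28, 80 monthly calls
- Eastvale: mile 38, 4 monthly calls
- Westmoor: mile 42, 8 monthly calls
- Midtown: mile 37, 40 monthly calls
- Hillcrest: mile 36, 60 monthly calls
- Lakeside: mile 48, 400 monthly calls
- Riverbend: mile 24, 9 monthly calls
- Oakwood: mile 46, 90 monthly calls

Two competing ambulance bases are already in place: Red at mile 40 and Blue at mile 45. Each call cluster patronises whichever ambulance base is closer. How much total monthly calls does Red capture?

205

The indifferent point is the midpoint (40+45)/2 = 42.5; call clusters left of it (closer to Red at 40) go to Red, those right go to Blue.
  Northgate at 16 (w=4) → Red
  Riverbend at 24 (w=9) → Red
  Southcross at 28 (w=80) → Red
  Hillcrest at 36 (w=60) → Red
  Midtown at 37 (w=40) → Red
  Eastvale at 38 (w=4) → Red
  Westmoor at 42 (w=8) → Red
  Oakwood at 46 (w=90) → Blue
  Lakeside at 48 (w=400) → Blue
Red captures 205; Blue captures 490.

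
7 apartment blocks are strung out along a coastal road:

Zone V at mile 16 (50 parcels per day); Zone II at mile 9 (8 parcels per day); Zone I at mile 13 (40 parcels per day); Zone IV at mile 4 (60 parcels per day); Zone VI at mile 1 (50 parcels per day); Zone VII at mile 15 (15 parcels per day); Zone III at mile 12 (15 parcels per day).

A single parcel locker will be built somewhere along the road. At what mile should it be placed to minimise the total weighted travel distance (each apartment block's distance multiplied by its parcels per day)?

For a sum of weighted absolute distances on a line, the optimum is the weighted median (not the mean). Total weight W = 238; half-weight = 119.
Sort by position and accumulate weight:
  mile 1 (Zone VI, w=50) → cum 50
  mile 4 (Zone IV, w=60) → cum 110
  mile 9 (Zone II, w=8) → cum 118
  mile 12 (Zone III, w=15) → cum 133  ≥ 119 → median here
  mile 13 (Zone I, w=40) → cum 173
  mile 15 (Zone VII, w=15) → cum 188
  mile 16 (Zone V, w=50) → cum 238
Optimal location: mile 12.

x = 12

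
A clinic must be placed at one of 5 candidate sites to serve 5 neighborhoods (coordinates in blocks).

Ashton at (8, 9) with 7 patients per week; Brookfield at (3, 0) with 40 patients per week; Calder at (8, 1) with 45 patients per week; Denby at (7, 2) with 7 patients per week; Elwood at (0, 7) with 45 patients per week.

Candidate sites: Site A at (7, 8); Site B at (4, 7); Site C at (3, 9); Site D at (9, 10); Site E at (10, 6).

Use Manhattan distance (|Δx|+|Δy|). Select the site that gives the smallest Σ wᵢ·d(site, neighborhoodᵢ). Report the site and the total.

Total weighted distance at each candidate:
  Site A (7, 8): total = 1256
  Site B (4, 7): total = 1048
  Site C (3, 9): total = 1282
  Site D (9, 10): total = 1714
  Site E (10, 6): total = 1414
Minimum is at Site B with total 1048 blocks.

Site B, total 1048 blocks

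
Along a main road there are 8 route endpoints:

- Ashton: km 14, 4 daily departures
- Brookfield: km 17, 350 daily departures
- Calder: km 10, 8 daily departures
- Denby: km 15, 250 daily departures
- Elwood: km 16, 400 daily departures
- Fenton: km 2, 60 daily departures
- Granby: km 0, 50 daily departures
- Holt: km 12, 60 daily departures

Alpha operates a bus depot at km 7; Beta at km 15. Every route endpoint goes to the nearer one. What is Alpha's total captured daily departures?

118

The indifferent point is the midpoint (7+15)/2 = 11; route endpoints left of it (closer to Alpha at 7) go to Alpha, those right go to Beta.
  Granby at 0 (w=50) → Alpha
  Fenton at 2 (w=60) → Alpha
  Calder at 10 (w=8) → Alpha
  Holt at 12 (w=60) → Beta
  Ashton at 14 (w=4) → Beta
  Denby at 15 (w=250) → Beta
  Elwood at 16 (w=400) → Beta
  Brookfield at 17 (w=350) → Beta
Alpha captures 118; Beta captures 1064.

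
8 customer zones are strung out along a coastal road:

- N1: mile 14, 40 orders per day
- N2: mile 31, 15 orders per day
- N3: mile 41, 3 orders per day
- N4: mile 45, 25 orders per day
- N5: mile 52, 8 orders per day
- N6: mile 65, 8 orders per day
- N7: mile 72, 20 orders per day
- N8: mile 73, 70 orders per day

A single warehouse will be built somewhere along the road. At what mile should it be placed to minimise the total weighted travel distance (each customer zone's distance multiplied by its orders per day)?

x = 65

For a sum of weighted absolute distances on a line, the optimum is the weighted median (not the mean). Total weight W = 189; half-weight = 94.5.
Sort by position and accumulate weight:
  mile 14 (N1, w=40) → cum 40
  mile 31 (N2, w=15) → cum 55
  mile 41 (N3, w=3) → cum 58
  mile 45 (N4, w=25) → cum 83
  mile 52 (N5, w=8) → cum 91
  mile 65 (N6, w=8) → cum 99  ≥ 94.5 → median here
  mile 72 (N7, w=20) → cum 119
  mile 73 (N8, w=70) → cum 189
Optimal location: mile 65.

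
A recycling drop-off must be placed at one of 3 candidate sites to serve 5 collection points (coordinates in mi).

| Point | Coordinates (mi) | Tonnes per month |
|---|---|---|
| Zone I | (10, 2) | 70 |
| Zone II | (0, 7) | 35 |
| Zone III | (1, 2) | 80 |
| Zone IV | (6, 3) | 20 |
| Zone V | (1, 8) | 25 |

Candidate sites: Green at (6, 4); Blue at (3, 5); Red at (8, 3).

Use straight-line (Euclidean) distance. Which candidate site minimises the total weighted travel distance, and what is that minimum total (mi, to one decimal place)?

Total weighted distance at each candidate:
  Green (6, 4): total = 1158.7
  Blue (3, 5): total = 1110.0
  Red (8, 3): total = 1290.3
Minimum is at Blue with total 1110.0 mi.

Blue, total 1110.0 mi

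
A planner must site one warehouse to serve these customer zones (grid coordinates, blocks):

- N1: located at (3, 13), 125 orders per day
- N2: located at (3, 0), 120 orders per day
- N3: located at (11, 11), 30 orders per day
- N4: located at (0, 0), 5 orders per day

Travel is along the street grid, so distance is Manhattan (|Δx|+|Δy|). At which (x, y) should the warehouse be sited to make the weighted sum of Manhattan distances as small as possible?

Manhattan distance separates: Σwᵢ(|x−xᵢ|+|y−yᵢ|) = Σwᵢ|x−xᵢ| + Σwᵢ|y−yᵢ|, so x and y are optimised independently as 1-D weighted medians.
Total weight W = 280; half = 140.
x-coordinate, sorted with cumulative weight:
  x=0 (N4, w=5) cum 5
  x=3 (N1, w=125) cum 130
  x=3 (N2, w=120) cum 250  ← median
  x=11 (N3, w=30) cum 280
⇒ x* = 3
y-coordinate, sorted with cumulative weight:
  y=0 (N2, w=120) cum 120
  y=0 (N4, w=5) cum 125
  y=11 (N3, w=30) cum 155  ← median
  y=13 (N1, w=125) cum 280
⇒ y* = 11

(3, 11)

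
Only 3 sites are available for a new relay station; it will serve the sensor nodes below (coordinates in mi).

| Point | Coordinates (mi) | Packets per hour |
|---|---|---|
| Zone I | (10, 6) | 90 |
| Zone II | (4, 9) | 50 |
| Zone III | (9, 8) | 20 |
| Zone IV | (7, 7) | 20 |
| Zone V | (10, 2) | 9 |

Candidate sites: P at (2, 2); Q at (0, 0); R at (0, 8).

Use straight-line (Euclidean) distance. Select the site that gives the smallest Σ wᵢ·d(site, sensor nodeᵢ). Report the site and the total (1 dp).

Total weighted distance at each candidate:
  P (2, 2): total = 1566.8
  Q (0, 0): total = 2072.6
  R (0, 8): total = 1550.4
Minimum is at R with total 1550.4 mi.

R, total 1550.4 mi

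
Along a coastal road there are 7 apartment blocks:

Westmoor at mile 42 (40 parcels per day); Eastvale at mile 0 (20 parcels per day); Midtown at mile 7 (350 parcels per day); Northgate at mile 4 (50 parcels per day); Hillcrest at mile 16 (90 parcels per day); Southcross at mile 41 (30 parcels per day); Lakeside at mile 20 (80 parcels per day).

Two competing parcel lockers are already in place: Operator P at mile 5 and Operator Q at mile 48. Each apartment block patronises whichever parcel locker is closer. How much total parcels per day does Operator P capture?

590

The indifferent point is the midpoint (5+48)/2 = 26.5; apartment blocks left of it (closer to Operator P at 5) go to Operator P, those right go to Operator Q.
  Eastvale at 0 (w=20) → Operator P
  Northgate at 4 (w=50) → Operator P
  Midtown at 7 (w=350) → Operator P
  Hillcrest at 16 (w=90) → Operator P
  Lakeside at 20 (w=80) → Operator P
  Southcross at 41 (w=30) → Operator Q
  Westmoor at 42 (w=40) → Operator Q
Operator P captures 590; Operator Q captures 70.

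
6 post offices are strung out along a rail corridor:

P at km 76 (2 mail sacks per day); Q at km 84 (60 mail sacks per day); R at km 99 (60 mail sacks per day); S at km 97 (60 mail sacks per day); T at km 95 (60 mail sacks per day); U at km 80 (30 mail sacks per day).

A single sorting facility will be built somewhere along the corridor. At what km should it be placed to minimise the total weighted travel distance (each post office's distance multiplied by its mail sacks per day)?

x = 95

For a sum of weighted absolute distances on a line, the optimum is the weighted median (not the mean). Total weight W = 272; half-weight = 136.
Sort by position and accumulate weight:
  km 76 (P, w=2) → cum 2
  km 80 (U, w=30) → cum 32
  km 84 (Q, w=60) → cum 92
  km 95 (T, w=60) → cum 152  ≥ 136 → median here
  km 97 (S, w=60) → cum 212
  km 99 (R, w=60) → cum 272
Optimal location: km 95.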